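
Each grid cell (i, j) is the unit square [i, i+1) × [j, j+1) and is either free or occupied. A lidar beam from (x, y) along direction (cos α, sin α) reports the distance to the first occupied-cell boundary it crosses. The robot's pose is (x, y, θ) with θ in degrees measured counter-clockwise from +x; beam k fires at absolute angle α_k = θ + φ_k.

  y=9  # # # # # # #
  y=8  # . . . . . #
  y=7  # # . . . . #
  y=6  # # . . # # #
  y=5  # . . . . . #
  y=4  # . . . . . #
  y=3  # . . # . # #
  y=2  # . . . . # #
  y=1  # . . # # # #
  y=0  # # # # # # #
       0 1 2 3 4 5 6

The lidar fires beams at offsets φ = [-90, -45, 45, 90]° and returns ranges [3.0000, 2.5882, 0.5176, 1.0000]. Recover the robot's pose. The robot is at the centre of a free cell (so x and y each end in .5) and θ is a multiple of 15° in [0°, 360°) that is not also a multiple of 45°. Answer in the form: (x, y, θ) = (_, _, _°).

(x, y, θ) = (4.5, 7.5, 240°)

The pose lattice has 30·16 = 480 candidates. Test each by forward raycasting.
  (2.5, 5.5, 75°): beam 1 = 3.6235 ≠ 3.0000 ✗
  (4.5, 7.5, 195°): beam 1 = 1.5529 ≠ 3.0000 ✗
  (1.5, 8.5, 210°): beam 1 = 0.5774 ≠ 3.0000 ✗
  (4.5, 3.5, 75°): beam 1 = 0.5176 ≠ 3.0000 ✗
  …
  (4.5, 7.5, 240°): r_1=3.0000, r_2=2.5882, r_3=0.5176, r_4=1.0000 — all match ✓
Unique over the lattice → pose = (4.5, 7.5, 240°).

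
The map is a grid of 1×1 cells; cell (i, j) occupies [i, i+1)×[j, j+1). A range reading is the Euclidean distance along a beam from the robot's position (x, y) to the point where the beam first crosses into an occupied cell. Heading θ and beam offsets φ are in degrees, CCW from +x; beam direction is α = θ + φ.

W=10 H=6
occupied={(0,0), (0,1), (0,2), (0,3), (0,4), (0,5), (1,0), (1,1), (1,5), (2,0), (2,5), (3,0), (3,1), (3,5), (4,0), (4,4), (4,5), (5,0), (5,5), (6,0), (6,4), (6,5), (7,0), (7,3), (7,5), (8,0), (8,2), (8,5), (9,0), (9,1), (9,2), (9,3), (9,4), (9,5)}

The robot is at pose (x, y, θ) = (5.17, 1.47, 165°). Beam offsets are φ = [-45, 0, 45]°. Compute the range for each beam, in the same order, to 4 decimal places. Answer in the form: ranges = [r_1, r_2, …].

beam 1: φ=-45°, α=120°
  d=(-0.5000,0.8660)  start (5,1)  tX=0.3400 tY=0.6120  stride 1/|dx|=2.0000 1/|dy|=1.1547
    cross x-line → (4,1), t=0.3400
    cross y-line → (4,2), t=0.6120
    cross y-line → (4,3), t=1.7667
    cross x-line → (3,3), t=2.3400
    cross y-line → (3,4), t=2.9214
    cross y-line → (3,5), t=4.0761 (wall)
  → r_1 = 4.0761
beam 2: φ=0°, α=165°
  d=(-0.9659,0.2588)  start (5,1)  tX=0.1760 tY=2.0478  stride 1/|dx|=1.0353 1/|dy|=3.8637
    cross x-line → (4,1), t=0.1760
    cross x-line → (3,1), t=1.2113 (wall)
  → r_2 = 1.2113
beam 3: φ=45°, α=210°
  d=(-0.8660,-0.5000)  start (5,1)  tX=0.1963 tY=0.9400  stride 1/|dx|=1.1547 1/|dy|=2.0000
    cross x-line → (4,1), t=0.1963
    cross y-line → (4,0), t=0.9400 (wall)
  → r_3 = 0.9400

ranges = [4.0761, 1.2113, 0.9400]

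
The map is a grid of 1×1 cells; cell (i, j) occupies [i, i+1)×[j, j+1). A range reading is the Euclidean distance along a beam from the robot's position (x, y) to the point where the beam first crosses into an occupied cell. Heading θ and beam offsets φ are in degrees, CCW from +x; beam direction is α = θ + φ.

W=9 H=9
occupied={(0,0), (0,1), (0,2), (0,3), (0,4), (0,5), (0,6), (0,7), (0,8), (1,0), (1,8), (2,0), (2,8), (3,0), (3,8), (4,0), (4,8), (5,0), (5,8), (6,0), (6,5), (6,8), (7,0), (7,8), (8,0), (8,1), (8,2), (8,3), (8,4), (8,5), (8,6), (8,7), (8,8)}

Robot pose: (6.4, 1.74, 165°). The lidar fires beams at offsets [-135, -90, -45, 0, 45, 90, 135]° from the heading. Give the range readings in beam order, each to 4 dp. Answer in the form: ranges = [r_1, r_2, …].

ranges = [1.8475, 6.1819, 7.2284, 5.5905, 1.4800, 0.7661, 0.8545]

beam 1: φ=-135°, α=30°
  cosα=0.8660 sinα=0.5000 | (6,1) | tMaxX 0.6928 tMaxY 0.5200 | tΔX 1.1547 tΔY 2.0000
    t=0.5200 [y] (6,2)
    t=0.6928 [x] (7,2)
    t=1.8475 [x] (8,2) — stop
  → r_1 = 1.8475
beam 2: φ=-90°, α=75°
  cosα=0.2588 sinα=0.9659 | (6,1) | tMaxX 2.3182 tMaxY 0.2692 | tΔX 3.8637 tΔY 1.0353
    t=0.2692 [y] (6,2)
    t=1.3044 [y] (6,3)
    t=2.3182 [x] (7,3)
    t=2.3397 [y] (7,4)
    t=3.3750 [y] (7,5)
    t=4.4103 [y] (7,6)
    t=5.4456 [y] (7,7)
    t=6.1819 [x] (8,7) — stop
  → r_2 = 6.1819
beam 3: φ=-45°, α=120°
  cosα=-0.5000 sinα=0.8660 | (6,1) | tMaxX 0.8000 tMaxY 0.3002 | tΔX 2.0000 tΔY 1.1547
    t=0.3002 [y] (6,2)
    t=0.8000 [x] (5,2)
    t=1.4549 [y] (5,3)
    t=2.6096 [y] (5,4)
    t=2.8000 [x] (4,4)
    t=3.7643 [y] (4,5)
    t=4.8000 [x] (3,5)
    t=4.9190 [y] (3,6)
    t=6.0737 [y] (3,7)
    t=6.8000 [x] (2,7)
    t=7.2284 [y] (2,8) — stop
  → r_3 = 7.2284
beam 4: φ=0°, α=165°
  cosα=-0.9659 sinα=0.2588 | (6,1) | tMaxX 0.4141 tMaxY 1.0046 | tΔX 1.0353 tΔY 3.8637
    t=0.4141 [x] (5,1)
    t=1.0046 [y] (5,2)
    t=1.4494 [x] (4,2)
    t=2.4847 [x] (3,2)
    t=3.5199 [x] (2,2)
    t=4.5552 [x] (1,2)
    t=4.8683 [y] (1,3)
    t=5.5905 [x] (0,3) — stop
  → r_4 = 5.5905
beam 5: φ=45°, α=210°
  cosα=-0.8660 sinα=-0.5000 | (6,1) | tMaxX 0.4619 tMaxY 1.4800 | tΔX 1.1547 tΔY 2.0000
    t=0.4619 [x] (5,1)
    t=1.4800 [y] (5,0) — stop
  → r_5 = 1.4800
beam 6: φ=90°, α=255°
  cosα=-0.2588 sinα=-0.9659 | (6,1) | tMaxX 1.5455 tMaxY 0.7661 | tΔX 3.8637 tΔY 1.0353
    t=0.7661 [y] (6,0) — stop
  → r_6 = 0.7661
beam 7: φ=135°, α=300°
  cosα=0.5000 sinα=-0.8660 | (6,1) | tMaxX 1.2000 tMaxY 0.8545 | tΔX 2.0000 tΔY 1.1547
    t=0.8545 [y] (6,0) — stop
  → r_7 = 0.8545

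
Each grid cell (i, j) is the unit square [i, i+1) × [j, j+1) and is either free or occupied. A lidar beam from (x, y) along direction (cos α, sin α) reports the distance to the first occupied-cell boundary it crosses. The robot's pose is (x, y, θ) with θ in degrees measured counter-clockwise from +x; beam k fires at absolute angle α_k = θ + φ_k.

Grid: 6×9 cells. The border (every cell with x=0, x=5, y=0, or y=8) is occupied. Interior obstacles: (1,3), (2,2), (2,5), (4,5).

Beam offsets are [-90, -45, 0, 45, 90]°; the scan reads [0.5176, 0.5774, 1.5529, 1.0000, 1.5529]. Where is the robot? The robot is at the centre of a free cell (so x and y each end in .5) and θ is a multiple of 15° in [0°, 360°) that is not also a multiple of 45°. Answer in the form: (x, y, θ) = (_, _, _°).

(x, y, θ) = (2.5, 4.5, 165°)

Enumerate (i+0.5, j+0.5, θ) over the 24 free cells and 16 admissible headings. For each, cast all 5 beams and compare to the given ranges.
  (4.5, 3.5, 105°): beam 2 = 1.0000 ≠ 0.5774 ✗
  (3.5, 4.5, 195°): beam 1 = 3.6235 ≠ 0.5176 ✗
  (4.5, 2.5, 345°): beam 1 = 1.5529 ≠ 0.5176 ✗
  …
  (2.5, 4.5, 165°): r_1=0.5176, r_2=0.5774, r_3=1.5529, r_4=1.0000, r_5=1.5529 — all match ✓
No second candidate reproduces the full scan.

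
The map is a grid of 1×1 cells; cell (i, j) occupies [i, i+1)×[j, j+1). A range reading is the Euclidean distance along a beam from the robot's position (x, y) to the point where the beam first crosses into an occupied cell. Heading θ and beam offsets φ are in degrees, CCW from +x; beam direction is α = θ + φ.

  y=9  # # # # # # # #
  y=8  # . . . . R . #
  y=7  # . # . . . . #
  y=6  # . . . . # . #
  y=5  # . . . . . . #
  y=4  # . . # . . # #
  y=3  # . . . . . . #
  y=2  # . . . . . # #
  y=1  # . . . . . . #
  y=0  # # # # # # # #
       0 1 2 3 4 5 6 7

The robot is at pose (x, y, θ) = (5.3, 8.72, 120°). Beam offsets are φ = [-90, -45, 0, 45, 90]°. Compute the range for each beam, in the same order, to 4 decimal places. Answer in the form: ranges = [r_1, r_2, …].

ranges = [0.5600, 0.2899, 0.3233, 1.0818, 2.6558]

beam 1: φ=-90°, α=30°
  d=(0.8660,0.5000)  start (5,8)  tX=0.8083 tY=0.5600  stride 1/|dx|=1.1547 1/|dy|=2.0000
    cross y-line → (5,9), t=0.5600 (wall)
  → r_1 = 0.5600
beam 2: φ=-45°, α=75°
  d=(0.2588,0.9659)  start (5,8)  tX=2.7046 tY=0.2899  stride 1/|dx|=3.8637 1/|dy|=1.0353
    cross y-line → (5,9), t=0.2899 (wall)
  → r_2 = 0.2899
beam 3: φ=0°, α=120°
  d=(-0.5000,0.8660)  start (5,8)  tX=0.6000 tY=0.3233  stride 1/|dx|=2.0000 1/|dy|=1.1547
    cross y-line → (5,9), t=0.3233 (wall)
  → r_3 = 0.3233
beam 4: φ=45°, α=165°
  d=(-0.9659,0.2588)  start (5,8)  tX=0.3106 tY=1.0818  stride 1/|dx|=1.0353 1/|dy|=3.8637
    cross x-line → (4,8), t=0.3106
    cross y-line → (4,9), t=1.0818 (wall)
  → r_4 = 1.0818
beam 5: φ=90°, α=210°
  d=(-0.8660,-0.5000)  start (5,8)  tX=0.3464 tY=1.4400  stride 1/|dx|=1.1547 1/|dy|=2.0000
    cross x-line → (4,8), t=0.3464
    cross y-line → (4,7), t=1.4400
    cross x-line → (3,7), t=1.5011
    cross x-line → (2,7), t=2.6558 (wall)
  → r_5 = 2.6558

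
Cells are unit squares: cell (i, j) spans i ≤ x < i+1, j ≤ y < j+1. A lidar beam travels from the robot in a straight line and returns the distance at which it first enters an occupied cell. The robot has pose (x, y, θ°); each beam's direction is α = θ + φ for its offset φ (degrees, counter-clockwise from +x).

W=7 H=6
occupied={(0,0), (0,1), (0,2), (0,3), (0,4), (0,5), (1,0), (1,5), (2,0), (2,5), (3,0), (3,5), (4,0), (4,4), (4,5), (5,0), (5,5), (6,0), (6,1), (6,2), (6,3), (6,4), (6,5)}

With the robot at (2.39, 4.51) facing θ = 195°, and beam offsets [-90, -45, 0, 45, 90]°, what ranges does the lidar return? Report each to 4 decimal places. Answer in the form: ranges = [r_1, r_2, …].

beam 1: φ=-90°, α=105°
  direction (-0.2588, 0.9659); cell (2,4); t to first gridline: x 1.5068, y 0.5073 (then +3.8637 / +1.0353)
    (2,5) via y @ 0.5073  # hit
  → r_1 = 0.5073
beam 2: φ=-45°, α=150°
  direction (-0.8660, 0.5000); cell (2,4); t to first gridline: x 0.4503, y 0.9800 (then +1.1547 / +2.0000)
    (1,4) via x @ 0.4503
    (1,5) via y @ 0.9800  # hit
  → r_2 = 0.9800
beam 3: φ=0°, α=195°
  direction (-0.9659, -0.2588); cell (2,4); t to first gridline: x 0.4038, y 1.9705 (then +1.0353 / +3.8637)
    (1,4) via x @ 0.4038
    (0,4) via x @ 1.4390  # hit
  → r_3 = 1.4390
beam 4: φ=45°, α=240°
  direction (-0.5000, -0.8660); cell (2,4); t to first gridline: x 0.7800, y 0.5889 (then +2.0000 / +1.1547)
    (2,3) via y @ 0.5889
    (1,3) via x @ 0.7800
    (1,2) via y @ 1.7436
    (0,2) via x @ 2.7800  # hit
  → r_4 = 2.7800
beam 5: φ=90°, α=285°
  direction (0.2588, -0.9659); cell (2,4); t to first gridline: x 2.3569, y 0.5280 (then +3.8637 / +1.0353)
    (2,3) via y @ 0.5280
    (2,2) via y @ 1.5633
    (3,2) via x @ 2.3569
    (3,1) via y @ 2.5985
    (3,0) via y @ 3.6338  # hit
  → r_5 = 3.6338

ranges = [0.5073, 0.9800, 1.4390, 2.7800, 3.6338]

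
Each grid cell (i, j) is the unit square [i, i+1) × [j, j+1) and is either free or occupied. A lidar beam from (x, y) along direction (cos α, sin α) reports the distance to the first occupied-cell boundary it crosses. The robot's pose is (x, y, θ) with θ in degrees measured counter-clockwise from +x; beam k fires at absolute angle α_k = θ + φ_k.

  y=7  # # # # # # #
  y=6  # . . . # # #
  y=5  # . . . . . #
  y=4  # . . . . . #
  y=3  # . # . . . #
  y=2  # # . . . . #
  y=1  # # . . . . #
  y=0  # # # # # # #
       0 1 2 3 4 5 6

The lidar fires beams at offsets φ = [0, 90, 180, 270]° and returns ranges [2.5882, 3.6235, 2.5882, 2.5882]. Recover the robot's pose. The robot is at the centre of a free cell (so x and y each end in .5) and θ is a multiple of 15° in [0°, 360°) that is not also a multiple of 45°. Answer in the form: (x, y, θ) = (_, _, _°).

(x, y, θ) = (3.5, 4.5, 195°)

Enumerate (i+0.5, j+0.5, θ) over the 25 free cells and 16 admissible headings. For each, cast all 4 beams and compare to the given ranges.
  (5.5, 2.5, 60°): beam 1 = 1.0000 ≠ 2.5882 ✗
  (3.5, 1.5, 150°): beam 1 = 1.7321 ≠ 2.5882 ✗
  (5.5, 3.5, 15°): beam 1 = 0.5176 ≠ 2.5882 ✗
  …
  (3.5, 4.5, 195°): r_1=2.5882, r_2=3.6235, r_3=2.5882, r_4=2.5882 — all match ✓
Unique over the lattice → pose = (3.5, 4.5, 195°).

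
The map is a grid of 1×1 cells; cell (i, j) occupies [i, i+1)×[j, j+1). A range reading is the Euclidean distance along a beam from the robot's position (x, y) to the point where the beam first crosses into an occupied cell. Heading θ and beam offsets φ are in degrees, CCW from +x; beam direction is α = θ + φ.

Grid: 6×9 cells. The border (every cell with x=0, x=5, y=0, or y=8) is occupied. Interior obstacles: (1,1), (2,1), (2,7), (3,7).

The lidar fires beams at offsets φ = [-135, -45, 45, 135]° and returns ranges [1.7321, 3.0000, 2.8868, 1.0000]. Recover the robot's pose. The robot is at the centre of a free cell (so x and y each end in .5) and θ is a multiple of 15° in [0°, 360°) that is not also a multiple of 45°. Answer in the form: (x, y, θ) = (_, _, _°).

(x, y, θ) = (3.5, 2.5, 105°)

Candidates: 24 free-cell centres × 16 headings = 384 poses. Raycast each; keep the one whose scan matches to 4 dp.
  (4.5, 7.5, 105°): beam 1 = 0.5774 ≠ 1.7321 ✗
  (2.5, 3.5, 165°): beam 1 = 2.8868 ≠ 1.7321 ✗
  (1.5, 5.5, 120°): beam 1 = 3.6235 ≠ 1.7321 ✗
  …
  (3.5, 2.5, 105°): r_1=1.7321, r_2=3.0000, r_3=2.8868, r_4=1.0000 — all match ✓
Only this pose fits every beam.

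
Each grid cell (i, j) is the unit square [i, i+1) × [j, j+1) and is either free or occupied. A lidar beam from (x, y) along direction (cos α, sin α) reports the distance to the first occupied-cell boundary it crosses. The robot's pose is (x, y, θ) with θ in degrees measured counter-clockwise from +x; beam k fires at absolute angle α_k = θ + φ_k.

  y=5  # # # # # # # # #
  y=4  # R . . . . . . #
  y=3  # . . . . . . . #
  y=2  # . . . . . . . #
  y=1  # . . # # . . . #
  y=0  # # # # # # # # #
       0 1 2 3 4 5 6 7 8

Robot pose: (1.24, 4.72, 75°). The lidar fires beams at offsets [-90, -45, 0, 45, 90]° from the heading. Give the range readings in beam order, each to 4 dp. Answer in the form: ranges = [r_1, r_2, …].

ranges = [6.9985, 0.5600, 0.2899, 0.3233, 0.2485]

beam 1: φ=-90°, α=345°
  cosα=0.9659 sinα=-0.2588 | (1,4) | tMaxX 0.7868 tMaxY 2.7819 | tΔX 1.0353 tΔY 3.8637
    t=0.7868 [x] (2,4)
    t=1.8221 [x] (3,4)
    t=2.7819 [y] (3,3)
    t=2.8574 [x] (4,3)
    t=3.8926 [x] (5,3)
    t=4.9279 [x] (6,3)
    t=5.9632 [x] (7,3)
    t=6.6456 [y] (7,2)
    t=6.9985 [x] (8,2) — stop
  → r_1 = 6.9985
beam 2: φ=-45°, α=30°
  cosα=0.8660 sinα=0.5000 | (1,4) | tMaxX 0.8776 tMaxY 0.5600 | tΔX 1.1547 tΔY 2.0000
    t=0.5600 [y] (1,5) — stop
  → r_2 = 0.5600
beam 3: φ=0°, α=75°
  cosα=0.2588 sinα=0.9659 | (1,4) | tMaxX 2.9364 tMaxY 0.2899 | tΔX 3.8637 tΔY 1.0353
    t=0.2899 [y] (1,5) — stop
  → r_3 = 0.2899
beam 4: φ=45°, α=120°
  cosα=-0.5000 sinα=0.8660 | (1,4) | tMaxX 0.4800 tMaxY 0.3233 | tΔX 2.0000 tΔY 1.1547
    t=0.3233 [y] (1,5) — stop
  → r_4 = 0.3233
beam 5: φ=90°, α=165°
  cosα=-0.9659 sinα=0.2588 | (1,4) | tMaxX 0.2485 tMaxY 1.0818 | tΔX 1.0353 tΔY 3.8637
    t=0.2485 [x] (0,4) — stop
  → r_5 = 0.2485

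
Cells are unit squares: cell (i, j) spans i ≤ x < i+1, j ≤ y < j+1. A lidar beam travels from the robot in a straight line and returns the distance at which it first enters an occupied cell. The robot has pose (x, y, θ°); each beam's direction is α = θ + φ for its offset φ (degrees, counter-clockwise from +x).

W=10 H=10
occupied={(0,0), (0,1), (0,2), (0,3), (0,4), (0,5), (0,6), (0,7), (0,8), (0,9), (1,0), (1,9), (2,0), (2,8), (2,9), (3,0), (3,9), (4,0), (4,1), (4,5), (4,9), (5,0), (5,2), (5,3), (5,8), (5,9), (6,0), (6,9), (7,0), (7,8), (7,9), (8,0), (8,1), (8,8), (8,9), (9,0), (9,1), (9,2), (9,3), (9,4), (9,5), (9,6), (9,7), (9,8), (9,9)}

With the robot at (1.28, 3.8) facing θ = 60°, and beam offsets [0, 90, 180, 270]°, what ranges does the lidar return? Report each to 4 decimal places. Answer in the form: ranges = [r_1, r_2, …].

ranges = [6.0044, 0.3233, 0.5600, 3.6000]

beam 1: φ=0°, α=60°
  d=(0.5000,0.8660)  start (1,3)  tX=1.4400 tY=0.2309  stride 1/|dx|=2.0000 1/|dy|=1.1547
    cross y-line → (1,4), t=0.2309
    cross y-line → (1,5), t=1.3856
    cross x-line → (2,5), t=1.4400
    cross y-line → (2,6), t=2.5403
    cross x-line → (3,6), t=3.4400
    cross y-line → (3,7), t=3.6950
    cross y-line → (3,8), t=4.8497
    cross x-line → (4,8), t=5.4400
    cross y-line → (4,9), t=6.0044 (wall)
  → r_1 = 6.0044
beam 2: φ=90°, α=150°
  d=(-0.8660,0.5000)  start (1,3)  tX=0.3233 tY=0.4000  stride 1/|dx|=1.1547 1/|dy|=2.0000
    cross x-line → (0,3), t=0.3233 (wall)
  → r_2 = 0.3233
beam 3: φ=180°, α=240°
  d=(-0.5000,-0.8660)  start (1,3)  tX=0.5600 tY=0.9238  stride 1/|dx|=2.0000 1/|dy|=1.1547
    cross x-line → (0,3), t=0.5600 (wall)
  → r_3 = 0.5600
beam 4: φ=270°, α=330°
  d=(0.8660,-0.5000)  start (1,3)  tX=0.8314 tY=1.6000  stride 1/|dx|=1.1547 1/|dy|=2.0000
    cross x-line → (2,3), t=0.8314
    cross y-line → (2,2), t=1.6000
    cross x-line → (3,2), t=1.9861
    cross x-line → (4,2), t=3.1408
    cross y-line → (4,1), t=3.6000 (wall)
  → r_4 = 3.6000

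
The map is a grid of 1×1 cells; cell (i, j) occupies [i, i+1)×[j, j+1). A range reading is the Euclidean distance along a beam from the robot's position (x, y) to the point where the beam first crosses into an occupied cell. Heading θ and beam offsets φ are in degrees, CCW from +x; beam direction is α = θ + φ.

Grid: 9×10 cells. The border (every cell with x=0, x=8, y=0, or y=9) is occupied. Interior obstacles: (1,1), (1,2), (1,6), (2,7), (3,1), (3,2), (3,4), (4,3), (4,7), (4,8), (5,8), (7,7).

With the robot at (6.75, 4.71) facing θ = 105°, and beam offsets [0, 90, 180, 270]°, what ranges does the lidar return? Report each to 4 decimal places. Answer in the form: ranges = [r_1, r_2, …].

beam 1: φ=0°, α=105°
  cosα=-0.2588 sinα=0.9659 | (6,4) | tMaxX 2.8978 tMaxY 0.3002 | tΔX 3.8637 tΔY 1.0353
    t=0.3002 [y] (6,5)
    t=1.3355 [y] (6,6)
    t=2.3708 [y] (6,7)
    t=2.8978 [x] (5,7)
    t=3.4061 [y] (5,8) — stop
  → r_1 = 3.4061
beam 2: φ=90°, α=195°
  cosα=-0.9659 sinα=-0.2588 | (6,4) | tMaxX 0.7765 tMaxY 2.7432 | tΔX 1.0353 tΔY 3.8637
    t=0.7765 [x] (5,4)
    t=1.8117 [x] (4,4)
    t=2.7432 [y] (4,3) — stop
  → r_2 = 2.7432
beam 3: φ=180°, α=285°
  cosα=0.2588 sinα=-0.9659 | (6,4) | tMaxX 0.9659 tMaxY 0.7350 | tΔX 3.8637 tΔY 1.0353
    t=0.7350 [y] (6,3)
    t=0.9659 [x] (7,3)
    t=1.7703 [y] (7,2)
    t=2.8056 [y] (7,1)
    t=3.8409 [y] (7,0) — stop
  → r_3 = 3.8409
beam 4: φ=270°, α=15°
  cosα=0.9659 sinα=0.2588 | (6,4) | tMaxX 0.2588 tMaxY 1.1205 | tΔX 1.0353 tΔY 3.8637
    t=0.2588 [x] (7,4)
    t=1.1205 [y] (7,5)
    t=1.2941 [x] (8,5) — stop
  → r_4 = 1.2941

ranges = [3.4061, 2.7432, 3.8409, 1.2941]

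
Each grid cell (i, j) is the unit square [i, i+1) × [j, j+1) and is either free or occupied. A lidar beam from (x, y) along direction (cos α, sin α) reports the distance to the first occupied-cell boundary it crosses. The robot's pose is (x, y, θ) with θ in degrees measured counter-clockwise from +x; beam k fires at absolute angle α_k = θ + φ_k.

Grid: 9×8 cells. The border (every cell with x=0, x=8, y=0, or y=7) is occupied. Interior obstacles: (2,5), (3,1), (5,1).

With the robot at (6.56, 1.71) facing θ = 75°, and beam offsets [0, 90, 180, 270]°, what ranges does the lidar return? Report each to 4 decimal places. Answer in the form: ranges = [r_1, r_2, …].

beam 1: φ=0°, α=75°
  d=(0.2588,0.9659)  start (6,1)  tX=1.7000 tY=0.3002  stride 1/|dx|=3.8637 1/|dy|=1.0353
    cross y-line → (6,2), t=0.3002
    cross y-line → (6,3), t=1.3355
    cross x-line → (7,3), t=1.7000
    cross y-line → (7,4), t=2.3708
    cross y-line → (7,5), t=3.4061
    cross y-line → (7,6), t=4.4413
    cross y-line → (7,7), t=5.4766 (wall)
  → r_1 = 5.4766
beam 2: φ=90°, α=165°
  d=(-0.9659,0.2588)  start (6,1)  tX=0.5798 tY=1.1205  stride 1/|dx|=1.0353 1/|dy|=3.8637
    cross x-line → (5,1), t=0.5798 (wall)
  → r_2 = 0.5798
beam 3: φ=180°, α=255°
  d=(-0.2588,-0.9659)  start (6,1)  tX=2.1637 tY=0.7350  stride 1/|dx|=3.8637 1/|dy|=1.0353
    cross y-line → (6,0), t=0.7350 (wall)
  → r_3 = 0.7350
beam 4: φ=270°, α=345°
  d=(0.9659,-0.2588)  start (6,1)  tX=0.4555 tY=2.7432  stride 1/|dx|=1.0353 1/|dy|=3.8637
    cross x-line → (7,1), t=0.4555
    cross x-line → (8,1), t=1.4908 (wall)
  → r_4 = 1.4908

ranges = [5.4766, 0.5798, 0.7350, 1.4908]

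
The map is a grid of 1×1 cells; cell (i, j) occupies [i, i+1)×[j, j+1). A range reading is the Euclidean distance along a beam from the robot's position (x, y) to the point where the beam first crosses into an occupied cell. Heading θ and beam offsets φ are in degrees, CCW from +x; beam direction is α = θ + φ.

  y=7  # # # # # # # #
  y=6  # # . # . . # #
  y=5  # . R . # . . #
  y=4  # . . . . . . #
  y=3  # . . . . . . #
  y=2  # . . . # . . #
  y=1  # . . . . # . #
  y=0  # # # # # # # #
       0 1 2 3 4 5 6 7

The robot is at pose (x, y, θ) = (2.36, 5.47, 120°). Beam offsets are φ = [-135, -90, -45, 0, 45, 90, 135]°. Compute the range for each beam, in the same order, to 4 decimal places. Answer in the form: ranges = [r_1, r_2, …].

beam 1: φ=-135°, α=345°
  cosα=0.9659 sinα=-0.2588 | (2,5) | tMaxX 0.6626 tMaxY 1.8159 | tΔX 1.0353 tΔY 3.8637
    t=0.6626 [x] (3,5)
    t=1.6979 [x] (4,5) — stop
  → r_1 = 1.6979
beam 2: φ=-90°, α=30°
  cosα=0.8660 sinα=0.5000 | (2,5) | tMaxX 0.7390 tMaxY 1.0600 | tΔX 1.1547 tΔY 2.0000
    t=0.7390 [x] (3,5)
    t=1.0600 [y] (3,6) — stop
  → r_2 = 1.0600
beam 3: φ=-45°, α=75°
  cosα=0.2588 sinα=0.9659 | (2,5) | tMaxX 2.4728 tMaxY 0.5487 | tΔX 3.8637 tΔY 1.0353
    t=0.5487 [y] (2,6)
    t=1.5840 [y] (2,7) — stop
  → r_3 = 1.5840
beam 4: φ=0°, α=120°
  cosα=-0.5000 sinα=0.8660 | (2,5) | tMaxX 0.7200 tMaxY 0.6120 | tΔX 2.0000 tΔY 1.1547
    t=0.6120 [y] (2,6)
    t=0.7200 [x] (1,6) — stop
  → r_4 = 0.7200
beam 5: φ=45°, α=165°
  cosα=-0.9659 sinα=0.2588 | (2,5) | tMaxX 0.3727 tMaxY 2.0478 | tΔX 1.0353 tΔY 3.8637
    t=0.3727 [x] (1,5)
    t=1.4080 [x] (0,5) — stop
  → r_5 = 1.4080
beam 6: φ=90°, α=210°
  cosα=-0.8660 sinα=-0.5000 | (2,5) | tMaxX 0.4157 tMaxY 0.9400 | tΔX 1.1547 tΔY 2.0000
    t=0.4157 [x] (1,5)
    t=0.9400 [y] (1,4)
    t=1.5704 [x] (0,4) — stop
  → r_6 = 1.5704
beam 7: φ=135°, α=255°
  cosα=-0.2588 sinα=-0.9659 | (2,5) | tMaxX 1.3909 tMaxY 0.4866 | tΔX 3.8637 tΔY 1.0353
    t=0.4866 [y] (2,4)
    t=1.3909 [x] (1,4)
    t=1.5219 [y] (1,3)
    t=2.5571 [y] (1,2)
    t=3.5924 [y] (1,1)
    t=4.6277 [y] (1,0) — stop
  → r_7 = 4.6277

ranges = [1.6979, 1.0600, 1.5840, 0.7200, 1.4080, 1.5704, 4.6277]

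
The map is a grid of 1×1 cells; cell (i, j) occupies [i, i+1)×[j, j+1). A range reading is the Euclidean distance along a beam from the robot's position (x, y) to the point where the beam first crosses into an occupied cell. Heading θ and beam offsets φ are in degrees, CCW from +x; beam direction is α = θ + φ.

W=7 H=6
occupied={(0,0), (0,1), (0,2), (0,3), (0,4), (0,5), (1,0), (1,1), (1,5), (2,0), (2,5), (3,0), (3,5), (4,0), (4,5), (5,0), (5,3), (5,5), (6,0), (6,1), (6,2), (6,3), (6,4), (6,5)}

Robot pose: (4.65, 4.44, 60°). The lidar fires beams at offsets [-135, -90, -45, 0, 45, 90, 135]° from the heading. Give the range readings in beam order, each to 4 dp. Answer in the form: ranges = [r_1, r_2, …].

ranges = [1.3523, 0.8800, 1.3976, 0.6466, 0.5798, 1.1200, 3.7788]

beam 1: φ=-135°, α=285°
  dir = (cos 285°, sin 285°) = (0.2588, -0.9659); from cell (4,4)
  next x-line at t=1.3523, next y-line at t=0.4555; Δt_x=3.8637, Δt_y=1.0353
    y: enter (4,3) at t=0.4555
    x: enter (5,3) at t=1.3523 ← occupied
  → r_1 = 1.3523
beam 2: φ=-90°, α=330°
  dir = (cos 330°, sin 330°) = (0.8660, -0.5000); from cell (4,4)
  next x-line at t=0.4041, next y-line at t=0.8800; Δt_x=1.1547, Δt_y=2.0000
    x: enter (5,4) at t=0.4041
    y: enter (5,3) at t=0.8800 ← occupied
  → r_2 = 0.8800
beam 3: φ=-45°, α=15°
  dir = (cos 15°, sin 15°) = (0.9659, 0.2588); from cell (4,4)
  next x-line at t=0.3623, next y-line at t=2.1637; Δt_x=1.0353, Δt_y=3.8637
    x: enter (5,4) at t=0.3623
    x: enter (6,4) at t=1.3976 ← occupied
  → r_3 = 1.3976
beam 4: φ=0°, α=60°
  dir = (cos 60°, sin 60°) = (0.5000, 0.8660); from cell (4,4)
  next x-line at t=0.7000, next y-line at t=0.6466; Δt_x=2.0000, Δt_y=1.1547
    y: enter (4,5) at t=0.6466 ← occupied
  → r_4 = 0.6466
beam 5: φ=45°, α=105°
  dir = (cos 105°, sin 105°) = (-0.2588, 0.9659); from cell (4,4)
  next x-line at t=2.5114, next y-line at t=0.5798; Δt_x=3.8637, Δt_y=1.0353
    y: enter (4,5) at t=0.5798 ← occupied
  → r_5 = 0.5798
beam 6: φ=90°, α=150°
  dir = (cos 150°, sin 150°) = (-0.8660, 0.5000); from cell (4,4)
  next x-line at t=0.7506, next y-line at t=1.1200; Δt_x=1.1547, Δt_y=2.0000
    x: enter (3,4) at t=0.7506
    y: enter (3,5) at t=1.1200 ← occupied
  → r_6 = 1.1200
beam 7: φ=135°, α=195°
  dir = (cos 195°, sin 195°) = (-0.9659, -0.2588); from cell (4,4)
  next x-line at t=0.6729, next y-line at t=1.7000; Δt_x=1.0353, Δt_y=3.8637
    x: enter (3,4) at t=0.6729
    y: enter (3,3) at t=1.7000
    x: enter (2,3) at t=1.7082
    x: enter (1,3) at t=2.7435
    x: enter (0,3) at t=3.7788 ← occupied
  → r_7 = 3.7788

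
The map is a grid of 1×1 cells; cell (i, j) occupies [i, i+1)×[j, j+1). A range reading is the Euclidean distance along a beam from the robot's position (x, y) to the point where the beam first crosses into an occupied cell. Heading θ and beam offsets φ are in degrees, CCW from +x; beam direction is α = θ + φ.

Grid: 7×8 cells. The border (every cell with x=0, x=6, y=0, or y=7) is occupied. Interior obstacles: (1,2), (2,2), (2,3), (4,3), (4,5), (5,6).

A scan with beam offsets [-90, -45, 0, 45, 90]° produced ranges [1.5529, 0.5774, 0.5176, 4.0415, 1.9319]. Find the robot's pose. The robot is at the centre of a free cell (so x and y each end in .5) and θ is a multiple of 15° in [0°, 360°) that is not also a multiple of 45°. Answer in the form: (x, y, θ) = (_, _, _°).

(x, y, θ) = (4.5, 4.5, 105°)

Enumerate (i+0.5, j+0.5, θ) over the 24 free cells and 16 admissible headings. For each, cast all 5 beams and compare to the given ranges.
  (3.5, 4.5, 195°): beam 1 = 2.5882 ≠ 1.5529 ✗
  (2.5, 1.5, 255°): beam 2 = 1.0000 ≠ 0.5774 ✗
  (1.5, 6.5, 15°): beam 1 = 2.5882 ≠ 1.5529 ✗
  …
  (4.5, 4.5, 105°): r_1=1.5529, r_2=0.5774, r_3=0.5176, r_4=4.0415, r_5=1.9319 — all match ✓
Only this pose fits every beam.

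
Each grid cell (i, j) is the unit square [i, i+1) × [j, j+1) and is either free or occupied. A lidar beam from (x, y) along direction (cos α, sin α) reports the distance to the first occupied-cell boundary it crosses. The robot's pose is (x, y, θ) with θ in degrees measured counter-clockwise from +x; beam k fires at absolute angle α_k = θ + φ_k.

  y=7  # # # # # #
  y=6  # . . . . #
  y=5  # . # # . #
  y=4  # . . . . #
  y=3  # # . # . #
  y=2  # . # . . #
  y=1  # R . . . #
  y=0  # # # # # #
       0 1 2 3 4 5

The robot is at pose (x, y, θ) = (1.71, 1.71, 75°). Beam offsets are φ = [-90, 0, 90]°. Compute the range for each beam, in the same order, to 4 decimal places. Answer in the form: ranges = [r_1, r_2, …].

beam 1: φ=-90°, α=345°
  direction (0.9659, -0.2588); cell (1,1); t to first gridline: x 0.3002, y 2.7432 (then +1.0353 / +3.8637)
    (2,1) via x @ 0.3002
    (3,1) via x @ 1.3355
    (4,1) via x @ 2.3708
    (4,0) via y @ 2.7432  # hit
  → r_1 = 2.7432
beam 2: φ=0°, α=75°
  direction (0.2588, 0.9659); cell (1,1); t to first gridline: x 1.1205, y 0.3002 (then +3.8637 / +1.0353)
    (1,2) via y @ 0.3002
    (2,2) via x @ 1.1205  # hit
  → r_2 = 1.1205
beam 3: φ=90°, α=165°
  direction (-0.9659, 0.2588); cell (1,1); t to first gridline: x 0.7350, y 1.1205 (then +1.0353 / +3.8637)
    (0,1) via x @ 0.7350  # hit
  → r_3 = 0.7350

ranges = [2.7432, 1.1205, 0.7350]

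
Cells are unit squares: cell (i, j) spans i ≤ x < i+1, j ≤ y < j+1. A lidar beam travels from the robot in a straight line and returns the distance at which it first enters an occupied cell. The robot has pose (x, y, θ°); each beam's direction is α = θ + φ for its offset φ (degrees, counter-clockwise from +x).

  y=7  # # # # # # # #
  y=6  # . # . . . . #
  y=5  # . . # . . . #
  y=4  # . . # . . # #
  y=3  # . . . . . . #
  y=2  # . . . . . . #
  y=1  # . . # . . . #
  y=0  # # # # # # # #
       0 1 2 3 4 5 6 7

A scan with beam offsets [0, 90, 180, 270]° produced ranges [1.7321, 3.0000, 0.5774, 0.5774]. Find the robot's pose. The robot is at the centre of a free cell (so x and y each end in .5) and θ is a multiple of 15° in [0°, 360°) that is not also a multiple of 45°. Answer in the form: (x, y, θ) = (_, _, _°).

The pose lattice has 31·16 = 496 candidates. Test each by forward raycasting.
  (3.5, 2.5, 240°): beam 1 = 0.5774 ≠ 1.7321 ✗
  (1.5, 4.5, 30°): beam 2 = 1.0000 ≠ 3.0000 ✗
  (6.5, 3.5, 255°): beam 1 = 2.5882 ≠ 1.7321 ✗
  …
  (2.5, 5.5, 150°): r_1=1.7321, r_2=3.0000, r_3=0.5774, r_4=0.5774 — all match ✓
Only this pose fits every beam.

(x, y, θ) = (2.5, 5.5, 150°)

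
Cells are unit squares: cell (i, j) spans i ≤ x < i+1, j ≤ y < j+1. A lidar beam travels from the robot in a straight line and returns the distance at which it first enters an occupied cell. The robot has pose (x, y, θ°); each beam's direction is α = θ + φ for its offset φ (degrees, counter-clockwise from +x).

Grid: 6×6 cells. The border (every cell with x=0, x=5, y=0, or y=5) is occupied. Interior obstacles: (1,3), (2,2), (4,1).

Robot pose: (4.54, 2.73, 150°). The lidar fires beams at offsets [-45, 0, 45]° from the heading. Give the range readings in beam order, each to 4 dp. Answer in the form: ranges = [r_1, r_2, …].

beam 1: φ=-45°, α=105°
  dir = (cos 105°, sin 105°) = (-0.2588, 0.9659); from cell (4,2)
  next x-line at t=2.0864, next y-line at t=0.2795; Δt_x=3.8637, Δt_y=1.0353
    y: enter (4,3) at t=0.2795
    y: enter (4,4) at t=1.3148
    x: enter (3,4) at t=2.0864
    y: enter (3,5) at t=2.3501 ← occupied
  → r_1 = 2.3501
beam 2: φ=0°, α=150°
  dir = (cos 150°, sin 150°) = (-0.8660, 0.5000); from cell (4,2)
  next x-line at t=0.6235, next y-line at t=0.5400; Δt_x=1.1547, Δt_y=2.0000
    y: enter (4,3) at t=0.5400
    x: enter (3,3) at t=0.6235
    x: enter (2,3) at t=1.7782
    y: enter (2,4) at t=2.5400
    x: enter (1,4) at t=2.9329
    x: enter (0,4) at t=4.0876 ← occupied
  → r_2 = 4.0876
beam 3: φ=45°, α=195°
  dir = (cos 195°, sin 195°) = (-0.9659, -0.2588); from cell (4,2)
  next x-line at t=0.5590, next y-line at t=2.8205; Δt_x=1.0353, Δt_y=3.8637
    x: enter (3,2) at t=0.5590
    x: enter (2,2) at t=1.5943 ← occupied
  → r_3 = 1.5943

ranges = [2.3501, 4.0876, 1.5943]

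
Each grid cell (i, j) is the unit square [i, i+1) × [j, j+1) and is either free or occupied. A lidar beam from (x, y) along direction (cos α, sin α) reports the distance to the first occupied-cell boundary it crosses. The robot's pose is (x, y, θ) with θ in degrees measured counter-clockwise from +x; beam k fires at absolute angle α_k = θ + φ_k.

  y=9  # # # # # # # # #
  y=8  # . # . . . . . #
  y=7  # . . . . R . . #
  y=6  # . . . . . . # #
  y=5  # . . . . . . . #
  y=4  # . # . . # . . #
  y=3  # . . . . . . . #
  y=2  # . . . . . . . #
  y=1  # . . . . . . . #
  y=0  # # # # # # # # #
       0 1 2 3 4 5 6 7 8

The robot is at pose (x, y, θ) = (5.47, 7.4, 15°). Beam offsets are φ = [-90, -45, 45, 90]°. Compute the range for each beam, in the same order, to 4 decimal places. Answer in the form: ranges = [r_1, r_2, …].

ranges = [6.6258, 1.7667, 1.8475, 1.6564]

beam 1: φ=-90°, α=285°
  cosα=0.2588 sinα=-0.9659 | (5,7) | tMaxX 2.0478 tMaxY 0.4141 | tΔX 3.8637 tΔY 1.0353
    t=0.4141 [y] (5,6)
    t=1.4494 [y] (5,5)
    t=2.0478 [x] (6,5)
    t=2.4847 [y] (6,4)
    t=3.5199 [y] (6,3)
    t=4.5552 [y] (6,2)
    t=5.5905 [y] (6,1)
    t=5.9115 [x] (7,1)
    t=6.6258 [y] (7,0) — stop
  → r_1 = 6.6258
beam 2: φ=-45°, α=330°
  cosα=0.8660 sinα=-0.5000 | (5,7) | tMaxX 0.6120 tMaxY 0.8000 | tΔX 1.1547 tΔY 2.0000
    t=0.6120 [x] (6,7)
    t=0.8000 [y] (6,6)
    t=1.7667 [x] (7,6) — stop
  → r_2 = 1.7667
beam 3: φ=45°, α=60°
  cosα=0.5000 sinα=0.8660 | (5,7) | tMaxX 1.0600 tMaxY 0.6928 | tΔX 2.0000 tΔY 1.1547
    t=0.6928 [y] (5,8)
    t=1.0600 [x] (6,8)
    t=1.8475 [y] (6,9) — stop
  → r_3 = 1.8475
beam 4: φ=90°, α=105°
  cosα=-0.2588 sinα=0.9659 | (5,7) | tMaxX 1.8159 tMaxY 0.6212 | tΔX 3.8637 tΔY 1.0353
    t=0.6212 [y] (5,8)
    t=1.6564 [y] (5,9) — stop
  → r_4 = 1.6564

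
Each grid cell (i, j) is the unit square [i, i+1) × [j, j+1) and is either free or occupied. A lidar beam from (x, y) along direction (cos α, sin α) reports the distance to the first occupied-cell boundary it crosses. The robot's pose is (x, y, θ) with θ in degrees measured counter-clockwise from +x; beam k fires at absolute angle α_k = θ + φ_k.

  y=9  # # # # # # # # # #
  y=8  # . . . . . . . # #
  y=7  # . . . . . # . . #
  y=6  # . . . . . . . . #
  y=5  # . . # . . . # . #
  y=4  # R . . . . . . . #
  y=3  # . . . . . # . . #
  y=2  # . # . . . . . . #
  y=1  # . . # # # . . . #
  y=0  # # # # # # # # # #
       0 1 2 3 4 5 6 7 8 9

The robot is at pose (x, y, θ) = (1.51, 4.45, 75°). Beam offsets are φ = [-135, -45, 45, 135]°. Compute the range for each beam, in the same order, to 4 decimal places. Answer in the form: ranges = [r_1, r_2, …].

ranges = [1.6743, 1.7205, 1.0200, 0.5889]

beam 1: φ=-135°, α=300°
  dir = (cos 300°, sin 300°) = (0.5000, -0.8660); from cell (1,4)
  next x-line at t=0.9800, next y-line at t=0.5196; Δt_x=2.0000, Δt_y=1.1547
    y: enter (1,3) at t=0.5196
    x: enter (2,3) at t=0.9800
    y: enter (2,2) at t=1.6743 ← occupied
  → r_1 = 1.6743
beam 2: φ=-45°, α=30°
  dir = (cos 30°, sin 30°) = (0.8660, 0.5000); from cell (1,4)
  next x-line at t=0.5658, next y-line at t=1.1000; Δt_x=1.1547, Δt_y=2.0000
    x: enter (2,4) at t=0.5658
    y: enter (2,5) at t=1.1000
    x: enter (3,5) at t=1.7205 ← occupied
  → r_2 = 1.7205
beam 3: φ=45°, α=120°
  dir = (cos 120°, sin 120°) = (-0.5000, 0.8660); from cell (1,4)
  next x-line at t=1.0200, next y-line at t=0.6351; Δt_x=2.0000, Δt_y=1.1547
    y: enter (1,5) at t=0.6351
    x: enter (0,5) at t=1.0200 ← occupied
  → r_3 = 1.0200
beam 4: φ=135°, α=210°
  dir = (cos 210°, sin 210°) = (-0.8660, -0.5000); from cell (1,4)
  next x-line at t=0.5889, next y-line at t=0.9000; Δt_x=1.1547, Δt_y=2.0000
    x: enter (0,4) at t=0.5889 ← occupied
  → r_4 = 0.5889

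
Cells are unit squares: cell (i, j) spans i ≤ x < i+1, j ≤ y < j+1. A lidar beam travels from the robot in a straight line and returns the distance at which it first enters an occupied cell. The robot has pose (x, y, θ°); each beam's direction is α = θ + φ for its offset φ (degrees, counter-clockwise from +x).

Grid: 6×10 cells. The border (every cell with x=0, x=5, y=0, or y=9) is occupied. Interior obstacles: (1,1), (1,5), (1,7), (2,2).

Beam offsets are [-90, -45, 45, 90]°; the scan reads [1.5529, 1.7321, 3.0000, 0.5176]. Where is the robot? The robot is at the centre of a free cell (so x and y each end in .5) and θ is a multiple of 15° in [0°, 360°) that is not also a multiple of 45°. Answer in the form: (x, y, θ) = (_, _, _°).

Enumerate (i+0.5, j+0.5, θ) over the 28 free cells and 16 admissible headings. For each, cast all 4 beams and compare to the given ranges.
  (2.5, 6.5, 210°): beam 1 = 1.0000 ≠ 1.5529 ✗
  (4.5, 7.5, 120°): beam 1 = 0.5774 ≠ 1.5529 ✗
  (3.5, 5.5, 345°): beam 1 = 2.5882 ≠ 1.5529 ✗
  (4.5, 6.5, 30°): beam 1 = 1.0000 ≠ 1.5529 ✗
  …
  (3.5, 2.5, 75°): r_1=1.5529, r_2=1.7321, r_3=3.0000, r_4=0.5176 — all match ✓
No second candidate reproduces the full scan.

(x, y, θ) = (3.5, 2.5, 75°)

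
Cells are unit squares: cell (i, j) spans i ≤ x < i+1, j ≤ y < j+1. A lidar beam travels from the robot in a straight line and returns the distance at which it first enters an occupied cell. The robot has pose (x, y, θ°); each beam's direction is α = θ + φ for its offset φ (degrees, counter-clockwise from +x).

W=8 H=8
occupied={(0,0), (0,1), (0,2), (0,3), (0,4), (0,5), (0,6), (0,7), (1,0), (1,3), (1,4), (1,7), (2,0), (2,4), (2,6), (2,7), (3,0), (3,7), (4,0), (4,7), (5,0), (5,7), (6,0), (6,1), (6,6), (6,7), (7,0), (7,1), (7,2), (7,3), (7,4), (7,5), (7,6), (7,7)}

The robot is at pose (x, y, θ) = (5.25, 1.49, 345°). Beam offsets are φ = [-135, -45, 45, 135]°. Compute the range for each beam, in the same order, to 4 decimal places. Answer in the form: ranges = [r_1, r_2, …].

ranges = [0.9800, 0.5658, 0.8660, 5.2077]

beam 1: φ=-135°, α=210°
  direction (-0.8660, -0.5000); cell (5,1); t to first gridline: x 0.2887, y 0.9800 (then +1.1547 / +2.0000)
    (4,1) via x @ 0.2887
    (4,0) via y @ 0.9800  # hit
  → r_1 = 0.9800
beam 2: φ=-45°, α=300°
  direction (0.5000, -0.8660); cell (5,1); t to first gridline: x 1.5000, y 0.5658 (then +2.0000 / +1.1547)
    (5,0) via y @ 0.5658  # hit
  → r_2 = 0.5658
beam 3: φ=45°, α=30°
  direction (0.8660, 0.5000); cell (5,1); t to first gridline: x 0.8660, y 1.0200 (then +1.1547 / +2.0000)
    (6,1) via x @ 0.8660  # hit
  → r_3 = 0.8660
beam 4: φ=135°, α=120°
  direction (-0.5000, 0.8660); cell (5,1); t to first gridline: x 0.5000, y 0.5889 (then +2.0000 / +1.1547)
    (4,1) via x @ 0.5000
    (4,2) via y @ 0.5889
    (4,3) via y @ 1.7436
    (3,3) via x @ 2.5000
    (3,4) via y @ 2.8983
    (3,5) via y @ 4.0530
    (2,5) via x @ 4.5000
    (2,6) via y @ 5.2077  # hit
  → r_4 = 5.2077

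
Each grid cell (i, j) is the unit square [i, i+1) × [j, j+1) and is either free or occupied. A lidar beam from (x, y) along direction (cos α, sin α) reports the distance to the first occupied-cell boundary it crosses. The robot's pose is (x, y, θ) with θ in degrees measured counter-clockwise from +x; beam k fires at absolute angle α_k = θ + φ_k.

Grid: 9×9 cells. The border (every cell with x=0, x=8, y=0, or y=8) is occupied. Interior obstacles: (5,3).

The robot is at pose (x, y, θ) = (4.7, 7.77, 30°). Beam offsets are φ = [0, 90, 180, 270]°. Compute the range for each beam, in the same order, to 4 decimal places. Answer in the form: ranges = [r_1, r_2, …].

ranges = [0.4600, 0.2656, 4.2724, 6.6000]

beam 1: φ=0°, α=30°
  direction (0.8660, 0.5000); cell (4,7); t to first gridline: x 0.3464, y 0.4600 (then +1.1547 / +2.0000)
    (5,7) via x @ 0.3464
    (5,8) via y @ 0.4600  # hit
  → r_1 = 0.4600
beam 2: φ=90°, α=120°
  direction (-0.5000, 0.8660); cell (4,7); t to first gridline: x 1.4000, y 0.2656 (then +2.0000 / +1.1547)
    (4,8) via y @ 0.2656  # hit
  → r_2 = 0.2656
beam 3: φ=180°, α=210°
  direction (-0.8660, -0.5000); cell (4,7); t to first gridline: x 0.8083, y 1.5400 (then +1.1547 / +2.0000)
    (3,7) via x @ 0.8083
    (3,6) via y @ 1.5400
    (2,6) via x @ 1.9630
    (1,6) via x @ 3.1177
    (1,5) via y @ 3.5400
    (0,5) via x @ 4.2724  # hit
  → r_3 = 4.2724
beam 4: φ=270°, α=300°
  direction (0.5000, -0.8660); cell (4,7); t to first gridline: x 0.6000, y 0.8891 (then +2.0000 / +1.1547)
    (5,7) via x @ 0.6000
    (5,6) via y @ 0.8891
    (5,5) via y @ 2.0438
    (6,5) via x @ 2.6000
    (6,4) via y @ 3.1985
    (6,3) via y @ 4.3532
    (7,3) via x @ 4.6000
    (7,2) via y @ 5.5079
    (8,2) via x @ 6.6000  # hit
  → r_4 = 6.6000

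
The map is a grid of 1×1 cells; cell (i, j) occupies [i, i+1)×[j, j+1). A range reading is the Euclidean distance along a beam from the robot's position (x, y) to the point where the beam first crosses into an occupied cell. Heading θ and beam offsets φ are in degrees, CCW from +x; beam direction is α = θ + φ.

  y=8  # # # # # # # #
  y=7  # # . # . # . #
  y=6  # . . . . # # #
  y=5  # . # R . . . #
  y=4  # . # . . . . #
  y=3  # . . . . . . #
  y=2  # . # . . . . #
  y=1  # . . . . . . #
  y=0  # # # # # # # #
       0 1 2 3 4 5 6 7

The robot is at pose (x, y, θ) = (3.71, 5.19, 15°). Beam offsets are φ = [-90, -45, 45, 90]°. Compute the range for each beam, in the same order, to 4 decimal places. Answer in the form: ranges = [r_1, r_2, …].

ranges = [4.3378, 3.7990, 2.5800, 1.8738]

beam 1: φ=-90°, α=285°
  dir = (cos 285°, sin 285°) = (0.2588, -0.9659); from cell (3,5)
  next x-line at t=1.1205, next y-line at t=0.1967; Δt_x=3.8637, Δt_y=1.0353
    y: enter (3,4) at t=0.1967
    x: enter (4,4) at t=1.1205
    y: enter (4,3) at t=1.2320
    y: enter (4,2) at t=2.2673
    y: enter (4,1) at t=3.3025
    y: enter (4,0) at t=4.3378 ← occupied
  → r_1 = 4.3378
beam 2: φ=-45°, α=330°
  dir = (cos 330°, sin 330°) = (0.8660, -0.5000); from cell (3,5)
  next x-line at t=0.3349, next y-line at t=0.3800; Δt_x=1.1547, Δt_y=2.0000
    x: enter (4,5) at t=0.3349
    y: enter (4,4) at t=0.3800
    x: enter (5,4) at t=1.4896
    y: enter (5,3) at t=2.3800
    x: enter (6,3) at t=2.6443
    x: enter (7,3) at t=3.7990 ← occupied
  → r_2 = 3.7990
beam 3: φ=45°, α=60°
  dir = (cos 60°, sin 60°) = (0.5000, 0.8660); from cell (3,5)
  next x-line at t=0.5800, next y-line at t=0.9353; Δt_x=2.0000, Δt_y=1.1547
    x: enter (4,5) at t=0.5800
    y: enter (4,6) at t=0.9353
    y: enter (4,7) at t=2.0900
    x: enter (5,7) at t=2.5800 ← occupied
  → r_3 = 2.5800
beam 4: φ=90°, α=105°
  dir = (cos 105°, sin 105°) = (-0.2588, 0.9659); from cell (3,5)
  next x-line at t=2.7432, next y-line at t=0.8386; Δt_x=3.8637, Δt_y=1.0353
    y: enter (3,6) at t=0.8386
    y: enter (3,7) at t=1.8738 ← occupied
  → r_4 = 1.8738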